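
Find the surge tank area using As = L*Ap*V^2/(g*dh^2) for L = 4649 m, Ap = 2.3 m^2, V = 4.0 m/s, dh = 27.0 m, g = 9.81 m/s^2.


As = 4649 * 2.3 * 4.0^2 / (9.81 * 27.0^2) = 23.9227 m^2


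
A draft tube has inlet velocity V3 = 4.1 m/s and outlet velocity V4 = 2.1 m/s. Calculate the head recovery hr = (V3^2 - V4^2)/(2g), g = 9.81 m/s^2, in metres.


hr = (4.1^2 - 2.1^2) / (2*9.81) = 0.6320 m


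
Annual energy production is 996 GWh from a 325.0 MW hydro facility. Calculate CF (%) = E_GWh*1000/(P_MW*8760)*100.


CF = 996 * 1000 / (325.0 * 8760) * 100 = 34.9842 %


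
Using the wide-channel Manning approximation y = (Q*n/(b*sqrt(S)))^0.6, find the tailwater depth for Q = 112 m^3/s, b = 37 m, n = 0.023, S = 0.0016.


y = (112 * 0.023 / (37 * 0.0016^0.5))^0.6 = 1.3945 m


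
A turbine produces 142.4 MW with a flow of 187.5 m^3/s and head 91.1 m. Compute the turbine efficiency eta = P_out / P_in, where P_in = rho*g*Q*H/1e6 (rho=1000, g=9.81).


P_in = 1000 * 9.81 * 187.5 * 91.1 / 1e6 = 167.5671 MW
eta = 142.4 / 167.5671 = 0.8498


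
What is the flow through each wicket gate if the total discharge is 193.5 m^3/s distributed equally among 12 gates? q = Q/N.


q = 193.5 / 12 = 16.1250 m^3/s


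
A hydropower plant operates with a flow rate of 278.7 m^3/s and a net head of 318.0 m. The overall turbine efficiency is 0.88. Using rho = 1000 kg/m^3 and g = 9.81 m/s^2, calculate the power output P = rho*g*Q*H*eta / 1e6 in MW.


P = 1000 * 9.81 * 278.7 * 318.0 * 0.88 / 1e6 = 765.0957 MW


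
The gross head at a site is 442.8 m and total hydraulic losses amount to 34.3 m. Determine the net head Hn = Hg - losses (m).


Hn = 442.8 - 34.3 = 408.5000 m


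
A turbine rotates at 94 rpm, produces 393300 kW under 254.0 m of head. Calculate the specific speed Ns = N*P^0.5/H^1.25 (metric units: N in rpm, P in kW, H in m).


Ns = 94 * 393300^0.5 / 254.0^1.25 = 58.1363


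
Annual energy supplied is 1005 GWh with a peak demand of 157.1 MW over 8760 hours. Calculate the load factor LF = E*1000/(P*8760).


LF = 1005 * 1000 / (157.1 * 8760) = 0.7303


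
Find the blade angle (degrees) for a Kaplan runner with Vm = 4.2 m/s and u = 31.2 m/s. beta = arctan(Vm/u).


beta = arctan(4.2 / 31.2) = 7.6668 degrees


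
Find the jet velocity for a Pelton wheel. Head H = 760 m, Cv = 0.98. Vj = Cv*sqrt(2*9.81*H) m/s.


Vj = 0.98 * sqrt(2*9.81*760) = 119.6692 m/s


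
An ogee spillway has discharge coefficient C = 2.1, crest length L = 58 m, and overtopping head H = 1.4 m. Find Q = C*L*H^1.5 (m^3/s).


Q = 2.1 * 58 * 1.4^1.5 = 201.7620 m^3/s


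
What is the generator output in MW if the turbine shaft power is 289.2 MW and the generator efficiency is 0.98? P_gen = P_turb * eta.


P_gen = 289.2 * 0.98 = 283.4160 MW


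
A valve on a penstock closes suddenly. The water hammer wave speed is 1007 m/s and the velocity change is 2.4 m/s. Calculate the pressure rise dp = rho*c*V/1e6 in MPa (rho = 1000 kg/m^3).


dp = 1000 * 1007 * 2.4 / 1e6 = 2.4168 MPa


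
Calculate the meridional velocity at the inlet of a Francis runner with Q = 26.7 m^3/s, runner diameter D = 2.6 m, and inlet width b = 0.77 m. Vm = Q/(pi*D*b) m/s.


Vm = 26.7 / (pi * 2.6 * 0.77) = 4.2452 m/s


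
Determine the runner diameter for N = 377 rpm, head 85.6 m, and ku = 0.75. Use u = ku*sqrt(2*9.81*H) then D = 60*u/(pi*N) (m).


u = 0.75 * sqrt(2*9.81*85.6) = 30.7360 m/s
D = 60 * 30.7360 / (pi * 377) = 1.5571 m


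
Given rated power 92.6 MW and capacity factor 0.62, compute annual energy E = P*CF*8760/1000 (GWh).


E = 92.6 * 0.62 * 8760 / 1000 = 502.9291 GWh


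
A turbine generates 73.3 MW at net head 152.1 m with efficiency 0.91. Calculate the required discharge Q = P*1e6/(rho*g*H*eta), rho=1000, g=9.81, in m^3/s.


Q = 73.3 * 1e6 / (1000 * 9.81 * 152.1 * 0.91) = 53.9839 m^3/s


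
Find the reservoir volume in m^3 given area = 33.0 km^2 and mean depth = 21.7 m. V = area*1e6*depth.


V = 33.0 * 1e6 * 21.7 = 7.1610e+08 m^3


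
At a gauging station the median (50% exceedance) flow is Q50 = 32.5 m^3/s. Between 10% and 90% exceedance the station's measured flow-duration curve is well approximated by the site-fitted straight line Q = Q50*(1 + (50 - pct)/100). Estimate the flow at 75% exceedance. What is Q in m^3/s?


Q = 32.5 * (1 + (50 - 75)/100) = 24.3750 m^3/s


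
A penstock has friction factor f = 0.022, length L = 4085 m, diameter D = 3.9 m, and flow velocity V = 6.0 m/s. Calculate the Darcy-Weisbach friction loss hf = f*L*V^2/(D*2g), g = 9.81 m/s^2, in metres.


hf = 0.022 * 4085 * 6.0^2 / (3.9 * 2 * 9.81) = 42.2818 m


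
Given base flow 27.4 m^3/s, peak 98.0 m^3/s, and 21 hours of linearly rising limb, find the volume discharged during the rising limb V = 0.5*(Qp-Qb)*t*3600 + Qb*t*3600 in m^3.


V = 0.5*(98.0 - 27.4)*21*3600 + 27.4*21*3600 = 4.7401e+06 m^3


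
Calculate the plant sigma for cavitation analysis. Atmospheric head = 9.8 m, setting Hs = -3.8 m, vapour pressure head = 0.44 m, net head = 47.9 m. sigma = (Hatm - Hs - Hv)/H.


sigma = (9.8 - (-3.8) - 0.44) / 47.9 = 0.2747


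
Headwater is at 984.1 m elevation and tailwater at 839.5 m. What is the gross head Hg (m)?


Hg = 984.1 - 839.5 = 144.6000 m


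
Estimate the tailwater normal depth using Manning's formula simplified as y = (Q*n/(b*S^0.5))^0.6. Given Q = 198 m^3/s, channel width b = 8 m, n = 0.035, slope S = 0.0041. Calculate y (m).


y = (198 * 0.035 / (8 * 0.0041^0.5))^0.6 = 4.7726 m


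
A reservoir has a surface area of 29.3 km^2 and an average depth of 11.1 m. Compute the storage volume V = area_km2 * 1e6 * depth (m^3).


V = 29.3 * 1e6 * 11.1 = 3.2523e+08 m^3


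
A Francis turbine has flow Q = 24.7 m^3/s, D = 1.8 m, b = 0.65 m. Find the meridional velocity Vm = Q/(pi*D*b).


Vm = 24.7 / (pi * 1.8 * 0.65) = 6.7199 m/s


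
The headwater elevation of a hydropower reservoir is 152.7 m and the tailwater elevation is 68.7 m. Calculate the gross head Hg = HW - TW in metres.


Hg = 152.7 - 68.7 = 84.0000 m


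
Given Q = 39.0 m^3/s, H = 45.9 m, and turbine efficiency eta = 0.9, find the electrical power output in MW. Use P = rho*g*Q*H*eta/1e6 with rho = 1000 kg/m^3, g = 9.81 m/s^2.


P = 1000 * 9.81 * 39.0 * 45.9 * 0.9 / 1e6 = 15.8048 MW


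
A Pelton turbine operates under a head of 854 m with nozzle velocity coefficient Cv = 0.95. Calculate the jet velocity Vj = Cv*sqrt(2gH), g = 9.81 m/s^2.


Vj = 0.95 * sqrt(2*9.81*854) = 122.9708 m/s


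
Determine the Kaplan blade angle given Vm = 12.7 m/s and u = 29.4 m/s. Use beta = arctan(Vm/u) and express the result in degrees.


beta = arctan(12.7 / 29.4) = 23.3630 degrees


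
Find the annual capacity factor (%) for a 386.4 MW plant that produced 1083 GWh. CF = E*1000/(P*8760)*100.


CF = 1083 * 1000 / (386.4 * 8760) * 100 = 31.9954 %


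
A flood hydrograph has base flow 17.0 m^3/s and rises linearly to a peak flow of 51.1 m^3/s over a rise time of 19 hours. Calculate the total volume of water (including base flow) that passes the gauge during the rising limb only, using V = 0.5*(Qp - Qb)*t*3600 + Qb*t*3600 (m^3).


V = 0.5*(51.1 - 17.0)*19*3600 + 17.0*19*3600 = 2.3290e+06 m^3


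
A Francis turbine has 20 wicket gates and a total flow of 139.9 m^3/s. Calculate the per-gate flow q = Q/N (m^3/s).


q = 139.9 / 20 = 6.9950 m^3/s


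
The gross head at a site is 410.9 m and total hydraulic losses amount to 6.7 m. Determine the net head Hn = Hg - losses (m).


Hn = 410.9 - 6.7 = 404.2000 m


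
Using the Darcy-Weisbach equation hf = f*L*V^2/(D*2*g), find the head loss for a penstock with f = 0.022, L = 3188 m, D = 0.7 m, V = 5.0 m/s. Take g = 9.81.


hf = 0.022 * 3188 * 5.0^2 / (0.7 * 2 * 9.81) = 127.6686 m


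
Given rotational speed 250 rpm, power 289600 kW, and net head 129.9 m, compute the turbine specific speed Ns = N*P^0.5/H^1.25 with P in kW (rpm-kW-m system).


Ns = 250 * 289600^0.5 / 129.9^1.25 = 306.7806


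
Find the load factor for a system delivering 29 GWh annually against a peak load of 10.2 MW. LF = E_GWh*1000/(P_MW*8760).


LF = 29 * 1000 / (10.2 * 8760) = 0.3246


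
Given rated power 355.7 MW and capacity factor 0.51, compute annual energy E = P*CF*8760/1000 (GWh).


E = 355.7 * 0.51 * 8760 / 1000 = 1589.1253 GWh


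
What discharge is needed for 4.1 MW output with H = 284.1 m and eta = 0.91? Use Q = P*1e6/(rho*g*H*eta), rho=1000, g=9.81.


Q = 4.1 * 1e6 / (1000 * 9.81 * 284.1 * 0.91) = 1.6166 m^3/s


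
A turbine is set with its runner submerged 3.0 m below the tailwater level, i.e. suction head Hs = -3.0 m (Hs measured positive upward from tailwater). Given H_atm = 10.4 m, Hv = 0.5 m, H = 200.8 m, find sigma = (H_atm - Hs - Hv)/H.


sigma = (10.4 - (-3.0) - 0.5) / 200.8 = 0.0642


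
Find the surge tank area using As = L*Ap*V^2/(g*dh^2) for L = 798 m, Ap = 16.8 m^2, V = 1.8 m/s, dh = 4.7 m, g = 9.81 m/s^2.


As = 798 * 16.8 * 1.8^2 / (9.81 * 4.7^2) = 200.4437 m^2


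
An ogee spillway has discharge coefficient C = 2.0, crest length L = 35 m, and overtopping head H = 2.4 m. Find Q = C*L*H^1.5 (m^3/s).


Q = 2.0 * 35 * 2.4^1.5 = 260.2645 m^3/s


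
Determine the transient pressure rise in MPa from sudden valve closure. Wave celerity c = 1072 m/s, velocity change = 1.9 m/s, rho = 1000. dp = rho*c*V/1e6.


dp = 1000 * 1072 * 1.9 / 1e6 = 2.0368 MPa


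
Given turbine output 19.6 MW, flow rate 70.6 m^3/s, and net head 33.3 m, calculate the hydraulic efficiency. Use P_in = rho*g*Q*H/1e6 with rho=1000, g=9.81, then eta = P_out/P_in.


P_in = 1000 * 9.81 * 70.6 * 33.3 / 1e6 = 23.0631 MW
eta = 19.6 / 23.0631 = 0.8498


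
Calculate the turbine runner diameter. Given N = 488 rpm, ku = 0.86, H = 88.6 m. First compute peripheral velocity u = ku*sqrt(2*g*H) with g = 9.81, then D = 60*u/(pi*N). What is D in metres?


u = 0.86 * sqrt(2*9.81*88.6) = 35.8562 m/s
D = 60 * 35.8562 / (pi * 488) = 1.4033 m


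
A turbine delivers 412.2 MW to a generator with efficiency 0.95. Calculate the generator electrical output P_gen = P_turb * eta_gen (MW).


P_gen = 412.2 * 0.95 = 391.5900 MW


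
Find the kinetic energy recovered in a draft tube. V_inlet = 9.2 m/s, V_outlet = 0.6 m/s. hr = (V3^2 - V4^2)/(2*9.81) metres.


hr = (9.2^2 - 0.6^2) / (2*9.81) = 4.2956 m


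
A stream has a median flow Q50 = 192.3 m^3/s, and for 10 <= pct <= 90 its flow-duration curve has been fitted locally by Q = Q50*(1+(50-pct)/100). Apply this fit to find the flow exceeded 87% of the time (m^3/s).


Q = 192.3 * (1 + (50 - 87)/100) = 121.1490 m^3/s


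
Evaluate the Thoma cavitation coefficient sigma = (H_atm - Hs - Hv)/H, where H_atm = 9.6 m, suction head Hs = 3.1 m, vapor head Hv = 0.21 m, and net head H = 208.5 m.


sigma = (9.6 - 3.1 - 0.21) / 208.5 = 0.0302


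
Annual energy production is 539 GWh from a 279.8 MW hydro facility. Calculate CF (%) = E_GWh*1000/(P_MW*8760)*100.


CF = 539 * 1000 / (279.8 * 8760) * 100 = 21.9906 %


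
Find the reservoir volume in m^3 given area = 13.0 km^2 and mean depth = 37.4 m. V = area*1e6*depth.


V = 13.0 * 1e6 * 37.4 = 4.8620e+08 m^3


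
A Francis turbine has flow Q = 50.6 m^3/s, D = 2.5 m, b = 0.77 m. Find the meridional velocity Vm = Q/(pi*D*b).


Vm = 50.6 / (pi * 2.5 * 0.77) = 8.3670 m/s


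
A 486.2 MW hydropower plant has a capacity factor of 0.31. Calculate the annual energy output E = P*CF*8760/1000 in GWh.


E = 486.2 * 0.31 * 8760 / 1000 = 1320.3247 GWh


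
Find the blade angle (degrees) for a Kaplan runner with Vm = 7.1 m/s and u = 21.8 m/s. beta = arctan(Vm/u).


beta = arctan(7.1 / 21.8) = 18.0398 degrees


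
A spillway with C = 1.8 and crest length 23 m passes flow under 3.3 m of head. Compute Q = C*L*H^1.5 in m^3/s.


Q = 1.8 * 23 * 3.3^1.5 = 248.1826 m^3/s


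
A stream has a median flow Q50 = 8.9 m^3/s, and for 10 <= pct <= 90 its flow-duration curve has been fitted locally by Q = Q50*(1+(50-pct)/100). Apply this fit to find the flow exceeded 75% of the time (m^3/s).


Q = 8.9 * (1 + (50 - 75)/100) = 6.6750 m^3/s


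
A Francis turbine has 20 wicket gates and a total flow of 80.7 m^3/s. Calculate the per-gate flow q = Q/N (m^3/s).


q = 80.7 / 20 = 4.0350 m^3/s


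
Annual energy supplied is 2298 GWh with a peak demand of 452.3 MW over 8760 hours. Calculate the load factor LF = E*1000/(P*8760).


LF = 2298 * 1000 / (452.3 * 8760) = 0.5800


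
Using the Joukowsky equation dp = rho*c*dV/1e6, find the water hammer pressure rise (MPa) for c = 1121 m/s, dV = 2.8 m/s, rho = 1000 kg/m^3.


dp = 1000 * 1121 * 2.8 / 1e6 = 3.1388 MPa


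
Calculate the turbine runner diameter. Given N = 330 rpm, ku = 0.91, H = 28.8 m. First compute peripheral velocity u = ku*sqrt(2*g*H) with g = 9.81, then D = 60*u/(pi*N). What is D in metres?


u = 0.91 * sqrt(2*9.81*28.8) = 21.6315 m/s
D = 60 * 21.6315 / (pi * 330) = 1.2519 m


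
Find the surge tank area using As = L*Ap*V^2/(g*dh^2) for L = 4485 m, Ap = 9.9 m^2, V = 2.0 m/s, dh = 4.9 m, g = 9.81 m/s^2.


As = 4485 * 9.9 * 2.0^2 / (9.81 * 4.9^2) = 754.0436 m^2


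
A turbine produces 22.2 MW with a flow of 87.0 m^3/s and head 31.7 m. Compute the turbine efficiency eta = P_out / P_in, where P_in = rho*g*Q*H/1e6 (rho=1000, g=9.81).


P_in = 1000 * 9.81 * 87.0 * 31.7 / 1e6 = 27.0550 MW
eta = 22.2 / 27.0550 = 0.8206


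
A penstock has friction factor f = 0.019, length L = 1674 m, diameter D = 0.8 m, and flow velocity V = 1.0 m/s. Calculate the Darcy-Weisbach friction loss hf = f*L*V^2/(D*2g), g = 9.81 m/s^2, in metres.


hf = 0.019 * 1674 * 1.0^2 / (0.8 * 2 * 9.81) = 2.0264 m


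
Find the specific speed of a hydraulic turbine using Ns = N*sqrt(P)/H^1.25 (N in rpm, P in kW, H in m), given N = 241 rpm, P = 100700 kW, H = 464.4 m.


Ns = 241 * 100700^0.5 / 464.4^1.25 = 35.4745


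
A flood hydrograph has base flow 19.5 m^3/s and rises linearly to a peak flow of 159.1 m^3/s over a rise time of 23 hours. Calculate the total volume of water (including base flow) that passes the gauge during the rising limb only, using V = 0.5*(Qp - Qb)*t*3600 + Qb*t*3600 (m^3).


V = 0.5*(159.1 - 19.5)*23*3600 + 19.5*23*3600 = 7.3940e+06 m^3


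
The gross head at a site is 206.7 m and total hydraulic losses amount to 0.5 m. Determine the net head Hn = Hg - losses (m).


Hn = 206.7 - 0.5 = 206.2000 m


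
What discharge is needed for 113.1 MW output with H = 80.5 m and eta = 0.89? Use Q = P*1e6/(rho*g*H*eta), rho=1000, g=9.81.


Q = 113.1 * 1e6 / (1000 * 9.81 * 80.5 * 0.89) = 160.9191 m^3/s


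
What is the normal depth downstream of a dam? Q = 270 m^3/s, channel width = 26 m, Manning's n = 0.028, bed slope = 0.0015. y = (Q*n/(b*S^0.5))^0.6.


y = (270 * 0.028 / (26 * 0.0015^0.5))^0.6 = 3.3520 m


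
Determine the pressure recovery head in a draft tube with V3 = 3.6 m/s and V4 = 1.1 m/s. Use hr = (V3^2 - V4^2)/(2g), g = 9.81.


hr = (3.6^2 - 1.1^2) / (2*9.81) = 0.5989 m


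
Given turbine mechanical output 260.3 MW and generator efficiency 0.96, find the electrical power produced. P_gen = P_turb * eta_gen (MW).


P_gen = 260.3 * 0.96 = 249.8880 MW


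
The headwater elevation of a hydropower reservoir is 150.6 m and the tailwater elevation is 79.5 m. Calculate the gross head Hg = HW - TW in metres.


Hg = 150.6 - 79.5 = 71.1000 m


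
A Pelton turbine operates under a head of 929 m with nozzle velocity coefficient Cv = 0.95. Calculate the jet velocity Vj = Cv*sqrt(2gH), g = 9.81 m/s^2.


Vj = 0.95 * sqrt(2*9.81*929) = 128.2570 m/s


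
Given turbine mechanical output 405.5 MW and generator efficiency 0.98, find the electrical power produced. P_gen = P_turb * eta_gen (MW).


P_gen = 405.5 * 0.98 = 397.3900 MW


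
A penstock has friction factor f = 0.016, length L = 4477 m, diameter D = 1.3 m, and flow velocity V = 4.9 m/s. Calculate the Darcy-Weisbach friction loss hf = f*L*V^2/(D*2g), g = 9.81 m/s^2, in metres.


hf = 0.016 * 4477 * 4.9^2 / (1.3 * 2 * 9.81) = 67.4306 m


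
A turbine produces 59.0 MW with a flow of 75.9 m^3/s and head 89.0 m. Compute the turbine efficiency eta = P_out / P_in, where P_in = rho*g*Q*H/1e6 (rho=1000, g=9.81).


P_in = 1000 * 9.81 * 75.9 * 89.0 / 1e6 = 66.2675 MW
eta = 59.0 / 66.2675 = 0.8903


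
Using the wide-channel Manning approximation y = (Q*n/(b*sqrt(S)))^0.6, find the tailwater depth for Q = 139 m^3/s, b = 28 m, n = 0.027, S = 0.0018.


y = (139 * 0.027 / (28 * 0.0018^0.5))^0.6 = 1.9941 m


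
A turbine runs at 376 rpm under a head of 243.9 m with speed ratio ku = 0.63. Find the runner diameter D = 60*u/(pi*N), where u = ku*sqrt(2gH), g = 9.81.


u = 0.63 * sqrt(2*9.81*243.9) = 43.5809 m/s
D = 60 * 43.5809 / (pi * 376) = 2.2137 m


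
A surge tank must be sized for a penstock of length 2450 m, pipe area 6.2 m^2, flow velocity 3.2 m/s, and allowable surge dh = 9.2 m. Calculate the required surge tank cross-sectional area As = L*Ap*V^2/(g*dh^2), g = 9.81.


As = 2450 * 6.2 * 3.2^2 / (9.81 * 9.2^2) = 187.3325 m^2


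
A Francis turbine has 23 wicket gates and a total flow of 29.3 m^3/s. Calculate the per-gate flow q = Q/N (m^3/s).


q = 29.3 / 23 = 1.2739 m^3/s


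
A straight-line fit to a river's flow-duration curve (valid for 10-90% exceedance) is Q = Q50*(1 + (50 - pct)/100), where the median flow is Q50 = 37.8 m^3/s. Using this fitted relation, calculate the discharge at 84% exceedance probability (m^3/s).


Q = 37.8 * (1 + (50 - 84)/100) = 24.9480 m^3/s


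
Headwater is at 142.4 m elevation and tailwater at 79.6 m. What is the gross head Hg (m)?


Hg = 142.4 - 79.6 = 62.8000 m


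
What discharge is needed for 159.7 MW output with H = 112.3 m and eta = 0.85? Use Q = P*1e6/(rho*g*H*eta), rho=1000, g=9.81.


Q = 159.7 * 1e6 / (1000 * 9.81 * 112.3 * 0.85) = 170.5443 m^3/s


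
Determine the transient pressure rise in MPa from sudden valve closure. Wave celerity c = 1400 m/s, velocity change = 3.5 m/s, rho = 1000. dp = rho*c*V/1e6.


dp = 1000 * 1400 * 3.5 / 1e6 = 4.9000 MPa


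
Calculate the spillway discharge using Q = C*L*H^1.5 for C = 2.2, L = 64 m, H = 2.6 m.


Q = 2.2 * 64 * 2.6^1.5 = 590.2863 m^3/s


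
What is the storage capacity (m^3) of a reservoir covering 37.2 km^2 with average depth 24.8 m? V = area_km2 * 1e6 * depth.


V = 37.2 * 1e6 * 24.8 = 9.2256e+08 m^3


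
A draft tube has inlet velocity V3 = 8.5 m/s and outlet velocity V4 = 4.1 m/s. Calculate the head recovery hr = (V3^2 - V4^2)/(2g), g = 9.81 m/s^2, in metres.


hr = (8.5^2 - 4.1^2) / (2*9.81) = 2.8257 m


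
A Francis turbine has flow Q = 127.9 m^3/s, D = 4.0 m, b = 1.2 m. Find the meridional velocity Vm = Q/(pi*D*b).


Vm = 127.9 / (pi * 4.0 * 1.2) = 8.4816 m/s


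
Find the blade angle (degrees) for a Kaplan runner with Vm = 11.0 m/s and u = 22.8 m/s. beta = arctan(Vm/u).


beta = arctan(11.0 / 22.8) = 25.7553 degrees


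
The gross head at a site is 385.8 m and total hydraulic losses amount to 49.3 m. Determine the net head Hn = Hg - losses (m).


Hn = 385.8 - 49.3 = 336.5000 m


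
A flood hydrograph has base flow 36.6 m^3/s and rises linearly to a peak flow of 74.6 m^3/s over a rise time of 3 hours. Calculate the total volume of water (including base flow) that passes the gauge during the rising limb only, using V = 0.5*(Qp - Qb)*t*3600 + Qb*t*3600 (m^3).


V = 0.5*(74.6 - 36.6)*3*3600 + 36.6*3*3600 = 600480.0000 m^3


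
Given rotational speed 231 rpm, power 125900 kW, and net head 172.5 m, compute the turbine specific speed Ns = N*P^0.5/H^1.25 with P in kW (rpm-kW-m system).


Ns = 231 * 125900^0.5 / 172.5^1.25 = 131.1108


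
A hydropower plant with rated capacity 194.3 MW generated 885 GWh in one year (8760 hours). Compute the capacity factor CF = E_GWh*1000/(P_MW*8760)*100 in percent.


CF = 885 * 1000 / (194.3 * 8760) * 100 = 51.9956 %


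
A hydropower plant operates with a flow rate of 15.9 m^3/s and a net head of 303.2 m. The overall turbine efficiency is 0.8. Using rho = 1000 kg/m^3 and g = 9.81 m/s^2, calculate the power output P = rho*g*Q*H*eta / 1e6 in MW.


P = 1000 * 9.81 * 15.9 * 303.2 * 0.8 / 1e6 = 37.8343 MW


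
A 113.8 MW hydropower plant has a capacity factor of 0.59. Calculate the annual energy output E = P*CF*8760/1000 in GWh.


E = 113.8 * 0.59 * 8760 / 1000 = 588.1639 GWh


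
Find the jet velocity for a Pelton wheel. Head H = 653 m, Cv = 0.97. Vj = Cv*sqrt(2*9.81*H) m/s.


Vj = 0.97 * sqrt(2*9.81*653) = 109.7938 m/s


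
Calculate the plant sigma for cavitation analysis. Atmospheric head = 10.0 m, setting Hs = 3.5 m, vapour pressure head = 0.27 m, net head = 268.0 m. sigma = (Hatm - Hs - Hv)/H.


sigma = (10.0 - 3.5 - 0.27) / 268.0 = 0.0232


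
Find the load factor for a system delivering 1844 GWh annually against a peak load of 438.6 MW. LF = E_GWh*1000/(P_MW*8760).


LF = 1844 * 1000 / (438.6 * 8760) = 0.4799


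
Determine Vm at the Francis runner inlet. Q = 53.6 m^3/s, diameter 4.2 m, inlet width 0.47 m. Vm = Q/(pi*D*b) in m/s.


Vm = 53.6 / (pi * 4.2 * 0.47) = 8.6431 m/s


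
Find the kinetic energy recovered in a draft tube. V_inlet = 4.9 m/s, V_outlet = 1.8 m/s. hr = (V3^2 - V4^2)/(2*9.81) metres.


hr = (4.9^2 - 1.8^2) / (2*9.81) = 1.0586 m


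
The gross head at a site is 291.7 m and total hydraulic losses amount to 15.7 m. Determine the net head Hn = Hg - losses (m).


Hn = 291.7 - 15.7 = 276.0000 m


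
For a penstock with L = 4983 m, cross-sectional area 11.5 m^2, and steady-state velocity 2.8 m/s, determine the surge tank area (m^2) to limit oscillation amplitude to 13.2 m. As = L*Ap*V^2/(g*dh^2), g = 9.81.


As = 4983 * 11.5 * 2.8^2 / (9.81 * 13.2^2) = 262.8379 m^2


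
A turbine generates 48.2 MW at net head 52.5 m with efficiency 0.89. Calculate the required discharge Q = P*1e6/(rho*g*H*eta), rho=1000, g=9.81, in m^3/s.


Q = 48.2 * 1e6 / (1000 * 9.81 * 52.5 * 0.89) = 105.1547 m^3/s


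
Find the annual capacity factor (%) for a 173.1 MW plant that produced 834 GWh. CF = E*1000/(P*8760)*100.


CF = 834 * 1000 / (173.1 * 8760) * 100 = 55.0003 %


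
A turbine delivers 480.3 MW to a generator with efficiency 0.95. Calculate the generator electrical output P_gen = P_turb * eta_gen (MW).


P_gen = 480.3 * 0.95 = 456.2850 MW


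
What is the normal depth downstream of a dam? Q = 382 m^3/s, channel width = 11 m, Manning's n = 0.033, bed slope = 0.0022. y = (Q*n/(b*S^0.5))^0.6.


y = (382 * 0.033 / (11 * 0.0022^0.5))^0.6 = 6.8043 m


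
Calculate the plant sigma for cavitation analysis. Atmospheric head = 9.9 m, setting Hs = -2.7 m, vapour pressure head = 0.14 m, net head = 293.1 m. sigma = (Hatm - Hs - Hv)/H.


sigma = (9.9 - (-2.7) - 0.14) / 293.1 = 0.0425


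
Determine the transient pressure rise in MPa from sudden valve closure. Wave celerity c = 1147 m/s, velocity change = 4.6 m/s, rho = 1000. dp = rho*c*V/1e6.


dp = 1000 * 1147 * 4.6 / 1e6 = 5.2762 MPa


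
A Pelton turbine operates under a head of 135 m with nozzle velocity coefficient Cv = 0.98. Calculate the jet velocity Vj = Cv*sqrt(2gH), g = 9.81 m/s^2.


Vj = 0.98 * sqrt(2*9.81*135) = 50.4362 m/s


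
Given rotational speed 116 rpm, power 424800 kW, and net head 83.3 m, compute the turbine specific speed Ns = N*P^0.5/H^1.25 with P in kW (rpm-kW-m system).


Ns = 116 * 424800^0.5 / 83.3^1.25 = 300.4305


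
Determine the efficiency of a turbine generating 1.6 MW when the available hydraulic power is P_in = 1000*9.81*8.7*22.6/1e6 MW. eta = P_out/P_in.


P_in = 1000 * 9.81 * 8.7 * 22.6 / 1e6 = 1.9288 MW
eta = 1.6 / 1.9288 = 0.8295


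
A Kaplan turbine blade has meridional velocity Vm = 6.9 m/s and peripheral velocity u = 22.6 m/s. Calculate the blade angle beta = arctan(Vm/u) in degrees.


beta = arctan(6.9 / 22.6) = 16.9779 degrees


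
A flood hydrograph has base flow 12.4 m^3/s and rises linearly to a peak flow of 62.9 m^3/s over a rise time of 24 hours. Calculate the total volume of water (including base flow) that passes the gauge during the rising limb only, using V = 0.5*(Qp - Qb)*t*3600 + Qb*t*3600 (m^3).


V = 0.5*(62.9 - 12.4)*24*3600 + 12.4*24*3600 = 3.2530e+06 m^3


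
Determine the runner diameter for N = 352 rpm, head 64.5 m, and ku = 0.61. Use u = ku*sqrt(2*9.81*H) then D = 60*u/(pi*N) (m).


u = 0.61 * sqrt(2*9.81*64.5) = 21.7000 m/s
D = 60 * 21.7000 / (pi * 352) = 1.1774 m


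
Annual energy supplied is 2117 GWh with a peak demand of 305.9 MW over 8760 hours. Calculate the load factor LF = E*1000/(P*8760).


LF = 2117 * 1000 / (305.9 * 8760) = 0.7900


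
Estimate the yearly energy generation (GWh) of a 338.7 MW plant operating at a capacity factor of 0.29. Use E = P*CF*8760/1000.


E = 338.7 * 0.29 * 8760 / 1000 = 860.4335 GWh


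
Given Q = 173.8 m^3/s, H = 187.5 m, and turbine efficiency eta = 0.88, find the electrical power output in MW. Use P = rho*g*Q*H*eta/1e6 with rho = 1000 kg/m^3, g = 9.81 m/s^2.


P = 1000 * 9.81 * 173.8 * 187.5 * 0.88 / 1e6 = 281.3214 MW


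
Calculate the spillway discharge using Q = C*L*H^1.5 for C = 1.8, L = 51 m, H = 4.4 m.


Q = 1.8 * 51 * 4.4^1.5 = 847.2697 m^3/s


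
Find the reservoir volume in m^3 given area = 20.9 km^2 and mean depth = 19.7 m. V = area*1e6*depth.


V = 20.9 * 1e6 * 19.7 = 4.1173e+08 m^3


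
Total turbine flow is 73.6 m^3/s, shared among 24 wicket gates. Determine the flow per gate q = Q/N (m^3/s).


q = 73.6 / 24 = 3.0667 m^3/s


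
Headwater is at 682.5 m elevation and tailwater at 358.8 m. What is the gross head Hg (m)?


Hg = 682.5 - 358.8 = 323.7000 m


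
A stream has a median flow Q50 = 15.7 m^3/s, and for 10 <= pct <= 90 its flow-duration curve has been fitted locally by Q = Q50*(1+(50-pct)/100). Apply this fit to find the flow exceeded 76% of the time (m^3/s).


Q = 15.7 * (1 + (50 - 76)/100) = 11.6180 m^3/s


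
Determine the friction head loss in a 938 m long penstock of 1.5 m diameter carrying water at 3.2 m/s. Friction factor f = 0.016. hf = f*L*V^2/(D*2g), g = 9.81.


hf = 0.016 * 938 * 3.2^2 / (1.5 * 2 * 9.81) = 5.2219 m


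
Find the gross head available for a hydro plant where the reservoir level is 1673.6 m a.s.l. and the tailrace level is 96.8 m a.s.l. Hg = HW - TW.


Hg = 1673.6 - 96.8 = 1576.8000 m


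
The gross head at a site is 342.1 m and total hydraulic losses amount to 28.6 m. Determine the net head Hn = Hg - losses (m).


Hn = 342.1 - 28.6 = 313.5000 m


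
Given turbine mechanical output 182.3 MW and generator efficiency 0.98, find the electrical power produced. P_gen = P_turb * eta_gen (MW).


P_gen = 182.3 * 0.98 = 178.6540 MW


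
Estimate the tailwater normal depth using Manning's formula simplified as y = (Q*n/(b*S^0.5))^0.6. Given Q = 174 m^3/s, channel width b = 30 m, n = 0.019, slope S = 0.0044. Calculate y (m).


y = (174 * 0.019 / (30 * 0.0044^0.5))^0.6 = 1.3560 m


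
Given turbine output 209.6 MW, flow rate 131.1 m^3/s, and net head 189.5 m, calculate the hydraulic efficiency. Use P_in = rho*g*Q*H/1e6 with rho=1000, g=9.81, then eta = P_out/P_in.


P_in = 1000 * 9.81 * 131.1 * 189.5 / 1e6 = 243.7142 MW
eta = 209.6 / 243.7142 = 0.8600


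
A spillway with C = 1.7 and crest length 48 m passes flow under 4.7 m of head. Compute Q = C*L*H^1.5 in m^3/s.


Q = 1.7 * 48 * 4.7^1.5 = 831.4515 m^3/s


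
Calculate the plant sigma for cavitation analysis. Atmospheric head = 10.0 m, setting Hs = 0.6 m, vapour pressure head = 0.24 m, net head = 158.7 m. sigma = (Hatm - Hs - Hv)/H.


sigma = (10.0 - 0.6 - 0.24) / 158.7 = 0.0577


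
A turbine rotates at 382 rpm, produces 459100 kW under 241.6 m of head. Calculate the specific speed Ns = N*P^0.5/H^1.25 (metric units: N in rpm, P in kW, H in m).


Ns = 382 * 459100^0.5 / 241.6^1.25 = 271.7352


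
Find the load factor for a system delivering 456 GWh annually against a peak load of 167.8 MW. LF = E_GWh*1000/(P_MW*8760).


LF = 456 * 1000 / (167.8 * 8760) = 0.3102


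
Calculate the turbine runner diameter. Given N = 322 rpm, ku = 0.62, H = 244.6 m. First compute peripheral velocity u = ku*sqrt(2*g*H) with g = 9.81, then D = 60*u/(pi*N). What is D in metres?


u = 0.62 * sqrt(2*9.81*244.6) = 42.9506 m/s
D = 60 * 42.9506 / (pi * 322) = 2.5475 m


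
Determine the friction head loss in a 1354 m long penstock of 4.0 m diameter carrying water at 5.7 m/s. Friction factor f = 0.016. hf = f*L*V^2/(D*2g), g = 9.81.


hf = 0.016 * 1354 * 5.7^2 / (4.0 * 2 * 9.81) = 8.9687 m


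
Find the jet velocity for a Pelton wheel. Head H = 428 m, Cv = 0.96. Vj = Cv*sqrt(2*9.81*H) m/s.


Vj = 0.96 * sqrt(2*9.81*428) = 87.9716 m/s


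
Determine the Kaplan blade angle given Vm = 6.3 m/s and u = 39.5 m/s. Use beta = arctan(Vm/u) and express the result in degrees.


beta = arctan(6.3 / 39.5) = 9.0620 degrees


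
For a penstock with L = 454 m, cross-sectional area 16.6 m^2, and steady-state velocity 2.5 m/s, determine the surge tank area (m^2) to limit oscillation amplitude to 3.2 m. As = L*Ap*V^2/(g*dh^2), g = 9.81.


As = 454 * 16.6 * 2.5^2 / (9.81 * 3.2^2) = 468.8943 m^2


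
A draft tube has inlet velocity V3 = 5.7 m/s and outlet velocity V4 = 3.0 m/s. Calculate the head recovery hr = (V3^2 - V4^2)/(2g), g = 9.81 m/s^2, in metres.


hr = (5.7^2 - 3.0^2) / (2*9.81) = 1.1972 m


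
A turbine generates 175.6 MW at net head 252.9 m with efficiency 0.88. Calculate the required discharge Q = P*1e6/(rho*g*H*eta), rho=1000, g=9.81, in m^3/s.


Q = 175.6 * 1e6 / (1000 * 9.81 * 252.9 * 0.88) = 80.4311 m^3/s


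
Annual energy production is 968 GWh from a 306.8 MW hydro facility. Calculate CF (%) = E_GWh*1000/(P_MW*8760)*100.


CF = 968 * 1000 / (306.8 * 8760) * 100 = 36.0177 %


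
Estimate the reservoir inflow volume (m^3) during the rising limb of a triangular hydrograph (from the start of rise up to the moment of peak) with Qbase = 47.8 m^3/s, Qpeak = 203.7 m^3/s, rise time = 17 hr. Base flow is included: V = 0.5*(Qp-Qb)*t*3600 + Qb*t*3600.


V = 0.5*(203.7 - 47.8)*17*3600 + 47.8*17*3600 = 7.6959e+06 m^3


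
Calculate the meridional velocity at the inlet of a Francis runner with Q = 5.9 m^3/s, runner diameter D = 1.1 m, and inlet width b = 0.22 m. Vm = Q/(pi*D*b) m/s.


Vm = 5.9 / (pi * 1.1 * 0.22) = 7.7604 m/s


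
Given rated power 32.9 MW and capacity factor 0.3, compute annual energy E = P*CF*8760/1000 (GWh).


E = 32.9 * 0.3 * 8760 / 1000 = 86.4612 GWh


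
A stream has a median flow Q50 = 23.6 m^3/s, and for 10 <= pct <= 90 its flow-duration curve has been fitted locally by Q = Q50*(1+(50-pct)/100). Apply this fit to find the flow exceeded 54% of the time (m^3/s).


Q = 23.6 * (1 + (50 - 54)/100) = 22.6560 m^3/s


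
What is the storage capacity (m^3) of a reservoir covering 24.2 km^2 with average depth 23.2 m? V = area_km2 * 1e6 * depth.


V = 24.2 * 1e6 * 23.2 = 5.6144e+08 m^3


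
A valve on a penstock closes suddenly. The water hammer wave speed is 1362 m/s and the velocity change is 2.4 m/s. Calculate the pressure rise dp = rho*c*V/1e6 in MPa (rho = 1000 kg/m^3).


dp = 1000 * 1362 * 2.4 / 1e6 = 3.2688 MPa


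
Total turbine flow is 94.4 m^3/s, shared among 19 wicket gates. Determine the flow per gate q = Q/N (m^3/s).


q = 94.4 / 19 = 4.9684 m^3/s


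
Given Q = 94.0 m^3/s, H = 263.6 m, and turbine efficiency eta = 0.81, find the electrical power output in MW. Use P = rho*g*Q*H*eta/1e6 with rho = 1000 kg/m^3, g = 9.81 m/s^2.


P = 1000 * 9.81 * 94.0 * 263.6 * 0.81 / 1e6 = 196.8916 MW


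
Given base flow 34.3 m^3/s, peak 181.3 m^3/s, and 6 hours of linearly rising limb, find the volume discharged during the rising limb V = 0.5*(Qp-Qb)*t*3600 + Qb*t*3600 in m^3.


V = 0.5*(181.3 - 34.3)*6*3600 + 34.3*6*3600 = 2.3285e+06 m^3


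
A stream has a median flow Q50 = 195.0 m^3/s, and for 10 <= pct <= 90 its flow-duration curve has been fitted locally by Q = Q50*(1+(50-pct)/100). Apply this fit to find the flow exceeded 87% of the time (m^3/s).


Q = 195.0 * (1 + (50 - 87)/100) = 122.8500 m^3/s


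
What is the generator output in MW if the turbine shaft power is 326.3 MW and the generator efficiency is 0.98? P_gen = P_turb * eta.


P_gen = 326.3 * 0.98 = 319.7740 MW


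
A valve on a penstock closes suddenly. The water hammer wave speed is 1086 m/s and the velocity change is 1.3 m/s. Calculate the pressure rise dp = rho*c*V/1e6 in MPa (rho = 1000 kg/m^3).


dp = 1000 * 1086 * 1.3 / 1e6 = 1.4118 MPa


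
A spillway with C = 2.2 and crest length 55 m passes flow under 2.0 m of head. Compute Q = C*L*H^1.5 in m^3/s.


Q = 2.2 * 55 * 2.0^1.5 = 342.2397 m^3/s


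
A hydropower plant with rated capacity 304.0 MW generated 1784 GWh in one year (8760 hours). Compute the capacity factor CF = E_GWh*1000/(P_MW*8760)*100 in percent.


CF = 1784 * 1000 / (304.0 * 8760) * 100 = 66.9911 %


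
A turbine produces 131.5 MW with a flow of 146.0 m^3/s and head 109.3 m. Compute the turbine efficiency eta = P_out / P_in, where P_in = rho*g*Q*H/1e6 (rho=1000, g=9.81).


P_in = 1000 * 9.81 * 146.0 * 109.3 / 1e6 = 156.5460 MW
eta = 131.5 / 156.5460 = 0.8400


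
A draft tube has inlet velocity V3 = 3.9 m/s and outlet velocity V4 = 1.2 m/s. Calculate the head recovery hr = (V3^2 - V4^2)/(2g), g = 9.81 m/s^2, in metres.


hr = (3.9^2 - 1.2^2) / (2*9.81) = 0.7018 m


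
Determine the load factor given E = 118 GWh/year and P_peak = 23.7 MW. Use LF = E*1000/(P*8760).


LF = 118 * 1000 / (23.7 * 8760) = 0.5684


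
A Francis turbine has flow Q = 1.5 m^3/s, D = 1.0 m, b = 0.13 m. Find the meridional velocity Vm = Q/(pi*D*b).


Vm = 1.5 / (pi * 1.0 * 0.13) = 3.6728 m/s


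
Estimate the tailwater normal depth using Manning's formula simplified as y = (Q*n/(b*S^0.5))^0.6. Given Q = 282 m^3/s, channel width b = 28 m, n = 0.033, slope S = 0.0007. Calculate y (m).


y = (282 * 0.033 / (28 * 0.0007^0.5))^0.6 = 4.5649 m


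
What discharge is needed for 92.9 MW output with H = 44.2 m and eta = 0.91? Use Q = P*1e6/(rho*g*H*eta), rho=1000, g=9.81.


Q = 92.9 * 1e6 / (1000 * 9.81 * 44.2 * 0.91) = 235.4415 m^3/s


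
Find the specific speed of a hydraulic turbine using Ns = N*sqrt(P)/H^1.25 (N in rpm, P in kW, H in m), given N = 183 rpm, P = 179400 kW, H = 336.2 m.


Ns = 183 * 179400^0.5 / 336.2^1.25 = 53.8413


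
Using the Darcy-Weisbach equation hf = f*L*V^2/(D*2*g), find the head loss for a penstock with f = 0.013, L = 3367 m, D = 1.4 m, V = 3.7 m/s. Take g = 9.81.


hf = 0.013 * 3367 * 3.7^2 / (1.4 * 2 * 9.81) = 21.8154 m


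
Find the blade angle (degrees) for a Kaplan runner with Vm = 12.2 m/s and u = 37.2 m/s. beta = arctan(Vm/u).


beta = arctan(12.2 / 37.2) = 18.1573 degrees


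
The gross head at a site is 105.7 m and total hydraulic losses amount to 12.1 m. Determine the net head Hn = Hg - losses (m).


Hn = 105.7 - 12.1 = 93.6000 m


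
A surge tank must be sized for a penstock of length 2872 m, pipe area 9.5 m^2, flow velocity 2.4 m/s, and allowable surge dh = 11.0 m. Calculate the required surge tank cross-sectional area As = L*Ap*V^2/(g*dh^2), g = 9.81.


As = 2872 * 9.5 * 2.4^2 / (9.81 * 11.0^2) = 132.3964 m^2


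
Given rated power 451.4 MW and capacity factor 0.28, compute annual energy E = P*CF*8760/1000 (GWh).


E = 451.4 * 0.28 * 8760 / 1000 = 1107.1939 GWh


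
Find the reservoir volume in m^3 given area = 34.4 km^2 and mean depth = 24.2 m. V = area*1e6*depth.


V = 34.4 * 1e6 * 24.2 = 8.3248e+08 m^3


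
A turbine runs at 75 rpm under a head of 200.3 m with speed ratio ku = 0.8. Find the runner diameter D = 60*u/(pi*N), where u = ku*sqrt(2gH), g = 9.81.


u = 0.8 * sqrt(2*9.81*200.3) = 50.1510 m/s
D = 60 * 50.1510 / (pi * 75) = 12.7709 m


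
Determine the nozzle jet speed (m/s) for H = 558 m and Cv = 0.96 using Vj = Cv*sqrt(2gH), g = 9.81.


Vj = 0.96 * sqrt(2*9.81*558) = 100.4472 m/s


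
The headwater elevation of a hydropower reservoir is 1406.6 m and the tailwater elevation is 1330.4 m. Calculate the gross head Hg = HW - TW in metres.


Hg = 1406.6 - 1330.4 = 76.2000 m


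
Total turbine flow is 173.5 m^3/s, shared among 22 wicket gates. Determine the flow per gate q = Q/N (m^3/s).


q = 173.5 / 22 = 7.8864 m^3/s


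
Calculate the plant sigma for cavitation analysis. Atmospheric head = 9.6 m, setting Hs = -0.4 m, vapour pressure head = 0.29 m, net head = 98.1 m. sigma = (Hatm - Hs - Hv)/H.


sigma = (9.6 - (-0.4) - 0.29) / 98.1 = 0.0990


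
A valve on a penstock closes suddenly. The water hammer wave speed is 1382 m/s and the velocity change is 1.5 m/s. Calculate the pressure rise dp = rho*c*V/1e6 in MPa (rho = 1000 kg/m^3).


dp = 1000 * 1382 * 1.5 / 1e6 = 2.0730 MPa


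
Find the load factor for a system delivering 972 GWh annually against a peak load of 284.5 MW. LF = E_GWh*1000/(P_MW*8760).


LF = 972 * 1000 / (284.5 * 8760) = 0.3900


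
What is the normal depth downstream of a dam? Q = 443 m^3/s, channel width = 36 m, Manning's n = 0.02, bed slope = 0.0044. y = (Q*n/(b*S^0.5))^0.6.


y = (443 * 0.02 / (36 * 0.0044^0.5))^0.6 = 2.1961 m


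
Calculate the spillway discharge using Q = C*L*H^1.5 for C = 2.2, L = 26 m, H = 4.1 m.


Q = 2.2 * 26 * 4.1^1.5 = 474.8668 m^3/s


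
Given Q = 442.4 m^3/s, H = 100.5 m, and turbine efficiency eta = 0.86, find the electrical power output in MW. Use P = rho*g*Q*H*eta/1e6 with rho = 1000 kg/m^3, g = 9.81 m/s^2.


P = 1000 * 9.81 * 442.4 * 100.5 * 0.86 / 1e6 = 375.1014 MW


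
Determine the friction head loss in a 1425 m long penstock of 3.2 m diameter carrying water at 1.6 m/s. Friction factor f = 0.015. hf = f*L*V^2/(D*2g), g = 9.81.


hf = 0.015 * 1425 * 1.6^2 / (3.2 * 2 * 9.81) = 0.8716 m


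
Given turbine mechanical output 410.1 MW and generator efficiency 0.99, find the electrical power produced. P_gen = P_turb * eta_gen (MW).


P_gen = 410.1 * 0.99 = 405.9990 MW


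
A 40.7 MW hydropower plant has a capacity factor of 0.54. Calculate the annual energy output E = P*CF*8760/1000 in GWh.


E = 40.7 * 0.54 * 8760 / 1000 = 192.5273 GWh


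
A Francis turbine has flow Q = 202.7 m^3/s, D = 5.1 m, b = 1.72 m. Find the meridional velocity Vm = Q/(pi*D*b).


Vm = 202.7 / (pi * 5.1 * 1.72) = 7.3554 m/s


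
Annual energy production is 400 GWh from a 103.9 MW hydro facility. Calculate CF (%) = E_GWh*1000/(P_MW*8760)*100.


CF = 400 * 1000 / (103.9 * 8760) * 100 = 43.9481 %


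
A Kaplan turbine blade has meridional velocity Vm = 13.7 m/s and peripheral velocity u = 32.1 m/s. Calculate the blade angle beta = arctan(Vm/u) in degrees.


beta = arctan(13.7 / 32.1) = 23.1124 degrees


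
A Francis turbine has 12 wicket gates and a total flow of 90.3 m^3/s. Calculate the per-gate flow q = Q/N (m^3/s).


q = 90.3 / 12 = 7.5250 m^3/s


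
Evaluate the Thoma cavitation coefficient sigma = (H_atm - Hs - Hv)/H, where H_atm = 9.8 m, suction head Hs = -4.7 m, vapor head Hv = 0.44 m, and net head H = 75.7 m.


sigma = (9.8 - (-4.7) - 0.44) / 75.7 = 0.1857


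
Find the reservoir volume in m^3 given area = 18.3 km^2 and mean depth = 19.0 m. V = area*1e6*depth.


V = 18.3 * 1e6 * 19.0 = 3.4770e+08 m^3


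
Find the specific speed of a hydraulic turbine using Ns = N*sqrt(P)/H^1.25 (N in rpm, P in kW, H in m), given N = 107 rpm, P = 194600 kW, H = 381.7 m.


Ns = 107 * 194600^0.5 / 381.7^1.25 = 27.9771


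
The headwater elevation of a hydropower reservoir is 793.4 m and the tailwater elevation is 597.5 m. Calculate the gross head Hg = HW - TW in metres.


Hg = 793.4 - 597.5 = 195.9000 m
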